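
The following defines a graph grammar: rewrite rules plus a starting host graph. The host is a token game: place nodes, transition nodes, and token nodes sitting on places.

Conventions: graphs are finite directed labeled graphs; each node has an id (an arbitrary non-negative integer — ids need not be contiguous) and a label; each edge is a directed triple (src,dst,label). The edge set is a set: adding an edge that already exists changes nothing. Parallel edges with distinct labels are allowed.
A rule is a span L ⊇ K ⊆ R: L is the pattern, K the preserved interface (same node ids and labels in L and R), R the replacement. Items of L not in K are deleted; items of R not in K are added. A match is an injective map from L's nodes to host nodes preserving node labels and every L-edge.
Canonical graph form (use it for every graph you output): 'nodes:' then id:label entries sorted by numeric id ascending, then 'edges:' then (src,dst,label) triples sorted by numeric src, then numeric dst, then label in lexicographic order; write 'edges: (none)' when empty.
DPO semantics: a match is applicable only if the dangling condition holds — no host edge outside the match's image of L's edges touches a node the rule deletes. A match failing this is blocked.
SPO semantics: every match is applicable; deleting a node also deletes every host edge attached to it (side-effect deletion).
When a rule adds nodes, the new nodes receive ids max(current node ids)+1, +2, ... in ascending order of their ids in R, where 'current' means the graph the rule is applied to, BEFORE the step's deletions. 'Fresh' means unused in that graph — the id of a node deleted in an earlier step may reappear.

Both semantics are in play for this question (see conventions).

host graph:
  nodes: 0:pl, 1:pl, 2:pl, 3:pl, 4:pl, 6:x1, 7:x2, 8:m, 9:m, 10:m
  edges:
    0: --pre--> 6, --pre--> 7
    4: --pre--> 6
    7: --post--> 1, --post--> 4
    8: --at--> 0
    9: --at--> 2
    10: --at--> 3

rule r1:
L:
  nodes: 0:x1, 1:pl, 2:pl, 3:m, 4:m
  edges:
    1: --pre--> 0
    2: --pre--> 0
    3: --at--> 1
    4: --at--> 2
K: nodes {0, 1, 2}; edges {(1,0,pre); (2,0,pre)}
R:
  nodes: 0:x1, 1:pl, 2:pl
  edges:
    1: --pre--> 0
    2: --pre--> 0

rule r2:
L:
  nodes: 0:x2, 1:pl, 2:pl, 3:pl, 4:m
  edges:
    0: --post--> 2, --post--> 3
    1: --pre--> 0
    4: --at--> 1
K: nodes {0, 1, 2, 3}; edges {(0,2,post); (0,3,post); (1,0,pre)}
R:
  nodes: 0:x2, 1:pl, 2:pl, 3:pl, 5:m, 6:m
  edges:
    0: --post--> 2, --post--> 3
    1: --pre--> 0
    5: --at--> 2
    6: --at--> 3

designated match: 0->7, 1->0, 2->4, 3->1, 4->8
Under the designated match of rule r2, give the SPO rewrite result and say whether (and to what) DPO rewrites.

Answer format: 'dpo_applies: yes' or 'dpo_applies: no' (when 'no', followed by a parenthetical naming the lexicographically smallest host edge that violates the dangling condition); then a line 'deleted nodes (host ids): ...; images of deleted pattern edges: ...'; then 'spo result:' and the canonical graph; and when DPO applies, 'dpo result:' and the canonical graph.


dpo_applies: yes
deleted nodes (host ids): 8; images of deleted pattern edges: (8,0,at)
spo result:
nodes: 0:pl, 1:pl, 2:pl, 3:pl, 4:pl, 6:x1, 7:x2, 9:m, 10:m, 11:m, 12:m
edges: (0,6,pre); (0,7,pre); (4,6,pre); (7,1,post); (7,4,post); (9,2,at); (10,3,at); (11,4,at); (12,1,at)
dpo result:
nodes: 0:pl, 1:pl, 2:pl, 3:pl, 4:pl, 6:x1, 7:x2, 9:m, 10:m, 11:m, 12:m
edges: (0,6,pre); (0,7,pre); (4,6,pre); (7,1,post); (7,4,post); (9,2,at); (10,3,at); (11,4,at); (12,1,at)


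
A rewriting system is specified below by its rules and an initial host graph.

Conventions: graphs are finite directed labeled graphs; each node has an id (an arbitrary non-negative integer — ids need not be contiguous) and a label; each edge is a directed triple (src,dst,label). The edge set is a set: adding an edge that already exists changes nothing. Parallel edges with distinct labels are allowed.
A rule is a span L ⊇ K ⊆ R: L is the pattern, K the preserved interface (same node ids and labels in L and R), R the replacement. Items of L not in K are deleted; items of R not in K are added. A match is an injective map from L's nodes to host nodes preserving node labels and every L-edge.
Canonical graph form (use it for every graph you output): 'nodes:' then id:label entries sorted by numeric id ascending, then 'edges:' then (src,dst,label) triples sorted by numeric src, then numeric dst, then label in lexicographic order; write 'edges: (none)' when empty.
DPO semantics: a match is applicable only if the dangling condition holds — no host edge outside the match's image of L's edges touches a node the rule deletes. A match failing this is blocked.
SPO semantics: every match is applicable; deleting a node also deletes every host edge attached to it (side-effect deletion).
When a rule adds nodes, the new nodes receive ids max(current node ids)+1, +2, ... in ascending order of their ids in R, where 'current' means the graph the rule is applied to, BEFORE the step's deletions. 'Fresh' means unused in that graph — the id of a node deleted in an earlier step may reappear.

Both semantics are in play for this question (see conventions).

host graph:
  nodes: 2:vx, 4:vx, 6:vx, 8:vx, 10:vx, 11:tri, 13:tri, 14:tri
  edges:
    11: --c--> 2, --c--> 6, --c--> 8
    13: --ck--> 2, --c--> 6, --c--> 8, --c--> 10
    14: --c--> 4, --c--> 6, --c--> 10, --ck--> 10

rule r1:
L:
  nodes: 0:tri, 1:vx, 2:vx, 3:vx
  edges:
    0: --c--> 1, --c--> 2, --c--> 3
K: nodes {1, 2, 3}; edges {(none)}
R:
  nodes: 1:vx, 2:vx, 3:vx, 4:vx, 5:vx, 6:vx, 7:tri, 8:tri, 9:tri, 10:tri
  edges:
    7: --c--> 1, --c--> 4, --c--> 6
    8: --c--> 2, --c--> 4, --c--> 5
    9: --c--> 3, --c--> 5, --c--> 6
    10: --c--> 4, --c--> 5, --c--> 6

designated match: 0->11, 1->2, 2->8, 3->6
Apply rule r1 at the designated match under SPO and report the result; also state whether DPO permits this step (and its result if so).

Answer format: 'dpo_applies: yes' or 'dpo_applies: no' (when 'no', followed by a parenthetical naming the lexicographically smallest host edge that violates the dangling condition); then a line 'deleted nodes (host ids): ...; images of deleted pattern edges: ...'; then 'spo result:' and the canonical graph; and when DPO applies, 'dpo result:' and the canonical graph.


dpo_applies: yes
deleted nodes (host ids): 11; images of deleted pattern edges: (11,2,c); (11,6,c); (11,8,c)
spo result:
nodes: 2:vx, 4:vx, 6:vx, 8:vx, 10:vx, 13:tri, 14:tri, 15:vx, 16:vx, 17:vx, 18:tri, 19:tri, 20:tri, 21:tri
edges: (13,2,ck); (13,6,c); (13,8,c); (13,10,c); (14,4,c); (14,6,c); (14,10,c); (14,10,ck); (18,2,c); (18,15,c); (18,17,c); (19,8,c); (19,15,c); (19,16,c); (20,6,c); (20,16,c); (20,17,c); (21,15,c); (21,16,c); (21,17,c)
dpo result:
nodes: 2:vx, 4:vx, 6:vx, 8:vx, 10:vx, 13:tri, 14:tri, 15:vx, 16:vx, 17:vx, 18:tri, 19:tri, 20:tri, 21:tri
edges: (13,2,ck); (13,6,c); (13,8,c); (13,10,c); (14,4,c); (14,6,c); (14,10,c); (14,10,ck); (18,2,c); (18,15,c); (18,17,c); (19,8,c); (19,15,c); (19,16,c); (20,6,c); (20,16,c); (20,17,c); (21,15,c); (21,16,c); (21,17,c)


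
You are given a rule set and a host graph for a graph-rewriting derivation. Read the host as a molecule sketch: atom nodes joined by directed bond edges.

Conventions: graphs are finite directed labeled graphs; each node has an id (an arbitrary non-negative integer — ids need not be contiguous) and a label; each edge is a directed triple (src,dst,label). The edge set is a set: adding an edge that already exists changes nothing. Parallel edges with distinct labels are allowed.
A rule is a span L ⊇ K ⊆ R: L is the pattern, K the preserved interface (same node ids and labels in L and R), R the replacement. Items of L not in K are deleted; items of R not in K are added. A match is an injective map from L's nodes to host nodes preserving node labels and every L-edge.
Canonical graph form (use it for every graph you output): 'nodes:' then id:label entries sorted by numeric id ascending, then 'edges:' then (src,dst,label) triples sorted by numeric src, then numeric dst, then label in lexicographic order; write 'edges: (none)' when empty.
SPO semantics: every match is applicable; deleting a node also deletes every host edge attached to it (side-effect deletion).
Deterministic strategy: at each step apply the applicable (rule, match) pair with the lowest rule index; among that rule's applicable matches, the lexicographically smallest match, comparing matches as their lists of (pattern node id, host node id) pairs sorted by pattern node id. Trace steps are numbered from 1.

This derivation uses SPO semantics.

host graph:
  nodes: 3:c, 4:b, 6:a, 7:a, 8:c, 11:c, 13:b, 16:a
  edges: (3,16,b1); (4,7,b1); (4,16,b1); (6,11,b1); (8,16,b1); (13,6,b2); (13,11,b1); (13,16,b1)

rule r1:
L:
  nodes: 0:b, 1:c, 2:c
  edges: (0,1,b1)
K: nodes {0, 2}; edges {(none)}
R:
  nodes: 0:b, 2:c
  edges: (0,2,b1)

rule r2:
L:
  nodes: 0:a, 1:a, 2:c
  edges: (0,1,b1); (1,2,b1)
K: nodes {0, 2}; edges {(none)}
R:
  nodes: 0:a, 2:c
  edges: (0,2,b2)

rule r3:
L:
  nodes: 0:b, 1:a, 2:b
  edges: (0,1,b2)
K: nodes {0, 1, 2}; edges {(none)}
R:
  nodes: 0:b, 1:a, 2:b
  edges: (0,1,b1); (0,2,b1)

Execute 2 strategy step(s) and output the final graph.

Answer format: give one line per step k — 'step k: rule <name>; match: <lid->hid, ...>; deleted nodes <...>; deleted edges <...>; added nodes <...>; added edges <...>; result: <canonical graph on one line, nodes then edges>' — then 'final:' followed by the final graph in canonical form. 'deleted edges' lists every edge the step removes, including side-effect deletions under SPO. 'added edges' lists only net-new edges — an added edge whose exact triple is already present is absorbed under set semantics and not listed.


step 1: rule r1; match: 0->13, 1->11, 2->3; deleted nodes 11; deleted edges (6,11,b1); (13,11,b1); added nodes (none); added edges (13,3,b1); result: nodes: 3:c, 4:b, 6:a, 7:a, 8:c, 13:b, 16:a edges: (3,16,b1); (4,7,b1); (4,16,b1); (8,16,b1); (13,3,b1); (13,6,b2); (13,16,b1)
step 2: rule r1; match: 0->13, 1->3, 2->8; deleted nodes 3; deleted edges (3,16,b1); (13,3,b1); added nodes (none); added edges (13,8,b1); result: nodes: 4:b, 6:a, 7:a, 8:c, 13:b, 16:a edges: (4,7,b1); (4,16,b1); (8,16,b1); (13,6,b2); (13,8,b1); (13,16,b1)
final:
nodes: 4:b, 6:a, 7:a, 8:c, 13:b, 16:a
edges: (4,7,b1); (4,16,b1); (8,16,b1); (13,6,b2); (13,8,b1); (13,16,b1)


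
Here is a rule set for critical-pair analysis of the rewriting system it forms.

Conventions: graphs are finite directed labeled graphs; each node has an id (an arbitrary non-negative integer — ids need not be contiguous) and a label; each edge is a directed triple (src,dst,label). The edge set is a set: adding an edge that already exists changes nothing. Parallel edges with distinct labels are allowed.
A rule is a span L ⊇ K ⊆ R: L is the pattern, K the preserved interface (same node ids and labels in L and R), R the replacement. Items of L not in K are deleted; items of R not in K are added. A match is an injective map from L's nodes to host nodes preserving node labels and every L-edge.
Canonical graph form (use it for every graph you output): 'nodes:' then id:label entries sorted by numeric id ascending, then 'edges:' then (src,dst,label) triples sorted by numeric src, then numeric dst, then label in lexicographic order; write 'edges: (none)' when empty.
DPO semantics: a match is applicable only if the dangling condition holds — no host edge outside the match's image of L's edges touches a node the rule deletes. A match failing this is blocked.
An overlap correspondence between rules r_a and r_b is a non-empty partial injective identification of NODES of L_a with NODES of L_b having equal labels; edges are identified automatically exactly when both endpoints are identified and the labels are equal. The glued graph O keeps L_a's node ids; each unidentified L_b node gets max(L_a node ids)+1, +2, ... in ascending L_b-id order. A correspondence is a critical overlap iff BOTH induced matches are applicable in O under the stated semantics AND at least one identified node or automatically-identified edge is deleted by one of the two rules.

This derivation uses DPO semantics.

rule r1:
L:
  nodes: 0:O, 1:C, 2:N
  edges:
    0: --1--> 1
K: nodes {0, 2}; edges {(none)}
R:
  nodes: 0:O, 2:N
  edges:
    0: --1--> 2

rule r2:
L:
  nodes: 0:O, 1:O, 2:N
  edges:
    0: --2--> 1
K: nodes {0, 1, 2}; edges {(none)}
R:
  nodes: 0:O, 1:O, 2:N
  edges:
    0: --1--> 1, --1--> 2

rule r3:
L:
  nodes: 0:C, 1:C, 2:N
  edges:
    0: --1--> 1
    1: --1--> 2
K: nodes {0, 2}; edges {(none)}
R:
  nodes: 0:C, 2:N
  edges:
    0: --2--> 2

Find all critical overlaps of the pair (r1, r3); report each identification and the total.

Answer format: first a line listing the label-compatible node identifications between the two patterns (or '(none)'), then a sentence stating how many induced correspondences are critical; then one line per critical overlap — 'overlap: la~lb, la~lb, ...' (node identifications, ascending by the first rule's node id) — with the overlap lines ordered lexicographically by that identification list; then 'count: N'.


label-compatible node identifications between L(r1) and L(r3): 1~0, 1~1, 2~2
0 of the induced correspondences are critical overlaps of r1 and r3.
count: 0


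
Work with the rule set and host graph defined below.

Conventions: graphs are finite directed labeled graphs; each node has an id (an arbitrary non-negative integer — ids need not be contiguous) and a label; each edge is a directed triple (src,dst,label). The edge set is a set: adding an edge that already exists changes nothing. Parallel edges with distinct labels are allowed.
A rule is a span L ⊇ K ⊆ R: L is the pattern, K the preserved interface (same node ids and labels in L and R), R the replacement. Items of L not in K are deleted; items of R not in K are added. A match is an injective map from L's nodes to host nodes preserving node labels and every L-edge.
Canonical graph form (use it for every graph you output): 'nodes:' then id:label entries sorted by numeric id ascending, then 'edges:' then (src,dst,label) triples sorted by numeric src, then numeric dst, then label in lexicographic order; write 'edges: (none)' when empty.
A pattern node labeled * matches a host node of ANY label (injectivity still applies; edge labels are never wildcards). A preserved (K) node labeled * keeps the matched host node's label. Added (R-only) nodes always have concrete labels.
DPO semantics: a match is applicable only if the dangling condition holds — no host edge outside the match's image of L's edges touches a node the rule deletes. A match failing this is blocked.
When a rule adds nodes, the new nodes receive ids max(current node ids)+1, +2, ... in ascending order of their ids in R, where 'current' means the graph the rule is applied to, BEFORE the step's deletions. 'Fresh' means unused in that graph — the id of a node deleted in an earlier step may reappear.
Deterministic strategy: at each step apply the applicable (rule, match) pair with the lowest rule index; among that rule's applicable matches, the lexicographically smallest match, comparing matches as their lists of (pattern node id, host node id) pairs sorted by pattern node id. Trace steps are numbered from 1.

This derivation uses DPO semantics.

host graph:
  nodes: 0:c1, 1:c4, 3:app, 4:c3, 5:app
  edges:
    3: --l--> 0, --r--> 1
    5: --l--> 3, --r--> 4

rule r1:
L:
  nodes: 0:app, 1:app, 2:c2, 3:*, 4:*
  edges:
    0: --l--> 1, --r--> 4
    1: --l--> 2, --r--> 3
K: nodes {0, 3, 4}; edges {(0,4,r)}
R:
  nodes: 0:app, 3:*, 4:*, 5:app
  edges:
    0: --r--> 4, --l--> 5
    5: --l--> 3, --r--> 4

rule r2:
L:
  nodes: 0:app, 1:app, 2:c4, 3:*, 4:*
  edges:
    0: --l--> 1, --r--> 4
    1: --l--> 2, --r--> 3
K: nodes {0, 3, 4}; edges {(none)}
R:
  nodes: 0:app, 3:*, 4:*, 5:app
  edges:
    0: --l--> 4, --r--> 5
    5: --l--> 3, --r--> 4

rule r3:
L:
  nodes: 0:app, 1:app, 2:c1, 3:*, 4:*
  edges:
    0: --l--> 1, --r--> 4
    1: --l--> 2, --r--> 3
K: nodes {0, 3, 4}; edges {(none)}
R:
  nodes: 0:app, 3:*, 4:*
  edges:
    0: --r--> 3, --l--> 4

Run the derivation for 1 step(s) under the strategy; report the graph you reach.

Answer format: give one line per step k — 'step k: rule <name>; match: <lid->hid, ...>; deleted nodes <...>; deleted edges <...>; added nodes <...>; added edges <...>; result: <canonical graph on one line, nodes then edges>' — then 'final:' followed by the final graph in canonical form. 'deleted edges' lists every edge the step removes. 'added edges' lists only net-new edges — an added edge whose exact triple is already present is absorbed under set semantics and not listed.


step 1: rule r3; match: 0->5, 1->3, 2->0, 3->1, 4->4; deleted nodes 0, 3; deleted edges (3,0,l); (3,1,r); (5,3,l); (5,4,r); added nodes (none); added edges (5,1,r); (5,4,l); result: nodes: 1:c4, 4:c3, 5:app edges: (5,1,r); (5,4,l)
final:
nodes: 1:c4, 4:c3, 5:app
edges: (5,1,r); (5,4,l)


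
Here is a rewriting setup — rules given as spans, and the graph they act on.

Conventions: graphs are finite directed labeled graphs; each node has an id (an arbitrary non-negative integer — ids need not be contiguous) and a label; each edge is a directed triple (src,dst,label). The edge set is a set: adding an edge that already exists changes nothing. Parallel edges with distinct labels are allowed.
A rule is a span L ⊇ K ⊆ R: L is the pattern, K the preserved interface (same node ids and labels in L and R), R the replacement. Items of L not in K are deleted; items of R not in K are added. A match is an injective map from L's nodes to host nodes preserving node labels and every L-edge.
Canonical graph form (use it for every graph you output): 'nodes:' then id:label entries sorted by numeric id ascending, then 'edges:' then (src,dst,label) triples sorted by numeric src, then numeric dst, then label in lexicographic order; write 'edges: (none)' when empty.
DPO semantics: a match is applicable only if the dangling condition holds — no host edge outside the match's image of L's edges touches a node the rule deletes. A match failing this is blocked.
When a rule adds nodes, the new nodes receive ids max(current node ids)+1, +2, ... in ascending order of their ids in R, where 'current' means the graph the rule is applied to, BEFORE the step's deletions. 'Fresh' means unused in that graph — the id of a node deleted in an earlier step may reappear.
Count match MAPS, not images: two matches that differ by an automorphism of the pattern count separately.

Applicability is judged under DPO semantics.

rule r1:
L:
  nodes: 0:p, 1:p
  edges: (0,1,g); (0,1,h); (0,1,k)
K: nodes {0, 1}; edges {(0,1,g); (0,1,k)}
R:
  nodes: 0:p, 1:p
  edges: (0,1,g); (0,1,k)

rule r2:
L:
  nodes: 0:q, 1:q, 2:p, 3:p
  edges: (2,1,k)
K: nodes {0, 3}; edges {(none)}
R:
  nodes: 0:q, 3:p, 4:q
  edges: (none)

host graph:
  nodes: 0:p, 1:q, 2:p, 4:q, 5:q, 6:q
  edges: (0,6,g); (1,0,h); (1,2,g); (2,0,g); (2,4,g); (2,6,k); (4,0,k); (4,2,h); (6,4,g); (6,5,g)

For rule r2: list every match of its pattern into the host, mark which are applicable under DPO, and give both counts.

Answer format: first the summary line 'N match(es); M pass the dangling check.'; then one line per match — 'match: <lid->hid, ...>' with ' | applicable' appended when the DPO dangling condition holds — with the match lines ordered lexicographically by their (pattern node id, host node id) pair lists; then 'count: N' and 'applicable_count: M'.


3 match(es); 0 pass the dangling check.
match: 0->1, 1->6, 2->2, 3->0
match: 0->4, 1->6, 2->2, 3->0
match: 0->5, 1->6, 2->2, 3->0
count: 3
applicable_count: 0


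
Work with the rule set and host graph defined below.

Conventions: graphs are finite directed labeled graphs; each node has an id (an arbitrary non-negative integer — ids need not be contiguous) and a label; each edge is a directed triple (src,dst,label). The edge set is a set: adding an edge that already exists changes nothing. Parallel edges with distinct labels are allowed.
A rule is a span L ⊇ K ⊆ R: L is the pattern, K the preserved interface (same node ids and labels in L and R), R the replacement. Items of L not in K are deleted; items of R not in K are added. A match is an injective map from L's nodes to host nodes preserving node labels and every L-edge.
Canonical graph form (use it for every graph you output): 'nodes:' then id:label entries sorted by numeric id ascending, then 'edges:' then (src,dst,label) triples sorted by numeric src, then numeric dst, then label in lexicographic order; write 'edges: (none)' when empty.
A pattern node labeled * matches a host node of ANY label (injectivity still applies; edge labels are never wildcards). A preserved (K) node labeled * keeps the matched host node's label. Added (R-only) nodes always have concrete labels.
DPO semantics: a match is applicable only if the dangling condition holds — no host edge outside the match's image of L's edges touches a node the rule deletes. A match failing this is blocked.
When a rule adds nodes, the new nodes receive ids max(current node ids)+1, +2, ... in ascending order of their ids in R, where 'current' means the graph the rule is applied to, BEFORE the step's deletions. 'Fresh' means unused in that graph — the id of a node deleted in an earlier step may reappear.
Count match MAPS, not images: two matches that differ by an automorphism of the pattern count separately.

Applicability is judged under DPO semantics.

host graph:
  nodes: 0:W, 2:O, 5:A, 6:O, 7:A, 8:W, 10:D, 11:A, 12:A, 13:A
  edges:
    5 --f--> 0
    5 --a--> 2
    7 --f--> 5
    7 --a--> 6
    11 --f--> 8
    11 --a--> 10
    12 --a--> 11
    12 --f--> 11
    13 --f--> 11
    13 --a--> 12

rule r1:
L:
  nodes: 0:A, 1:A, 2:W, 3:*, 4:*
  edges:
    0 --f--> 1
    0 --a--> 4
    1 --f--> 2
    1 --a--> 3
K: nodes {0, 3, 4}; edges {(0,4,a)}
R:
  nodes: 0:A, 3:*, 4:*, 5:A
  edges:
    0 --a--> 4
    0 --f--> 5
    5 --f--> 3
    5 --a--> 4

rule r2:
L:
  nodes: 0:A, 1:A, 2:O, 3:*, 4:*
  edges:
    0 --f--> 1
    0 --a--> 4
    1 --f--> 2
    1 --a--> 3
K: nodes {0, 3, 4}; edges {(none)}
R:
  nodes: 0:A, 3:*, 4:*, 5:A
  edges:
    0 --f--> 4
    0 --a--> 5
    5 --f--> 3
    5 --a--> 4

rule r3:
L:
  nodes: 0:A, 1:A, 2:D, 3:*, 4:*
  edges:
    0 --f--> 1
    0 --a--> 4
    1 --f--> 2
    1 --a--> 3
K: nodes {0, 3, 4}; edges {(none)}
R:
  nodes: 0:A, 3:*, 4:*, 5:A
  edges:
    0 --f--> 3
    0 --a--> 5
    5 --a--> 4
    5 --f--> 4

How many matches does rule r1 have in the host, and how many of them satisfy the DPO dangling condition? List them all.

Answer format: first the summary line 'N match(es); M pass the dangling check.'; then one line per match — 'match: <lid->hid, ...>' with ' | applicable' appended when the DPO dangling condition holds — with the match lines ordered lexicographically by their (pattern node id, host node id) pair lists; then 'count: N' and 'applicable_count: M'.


2 match(es); 1 pass the dangling check.
match: 0->7, 1->5, 2->0, 3->2, 4->6 | applicable
match: 0->13, 1->11, 2->8, 3->10, 4->12
count: 2
applicable_count: 1


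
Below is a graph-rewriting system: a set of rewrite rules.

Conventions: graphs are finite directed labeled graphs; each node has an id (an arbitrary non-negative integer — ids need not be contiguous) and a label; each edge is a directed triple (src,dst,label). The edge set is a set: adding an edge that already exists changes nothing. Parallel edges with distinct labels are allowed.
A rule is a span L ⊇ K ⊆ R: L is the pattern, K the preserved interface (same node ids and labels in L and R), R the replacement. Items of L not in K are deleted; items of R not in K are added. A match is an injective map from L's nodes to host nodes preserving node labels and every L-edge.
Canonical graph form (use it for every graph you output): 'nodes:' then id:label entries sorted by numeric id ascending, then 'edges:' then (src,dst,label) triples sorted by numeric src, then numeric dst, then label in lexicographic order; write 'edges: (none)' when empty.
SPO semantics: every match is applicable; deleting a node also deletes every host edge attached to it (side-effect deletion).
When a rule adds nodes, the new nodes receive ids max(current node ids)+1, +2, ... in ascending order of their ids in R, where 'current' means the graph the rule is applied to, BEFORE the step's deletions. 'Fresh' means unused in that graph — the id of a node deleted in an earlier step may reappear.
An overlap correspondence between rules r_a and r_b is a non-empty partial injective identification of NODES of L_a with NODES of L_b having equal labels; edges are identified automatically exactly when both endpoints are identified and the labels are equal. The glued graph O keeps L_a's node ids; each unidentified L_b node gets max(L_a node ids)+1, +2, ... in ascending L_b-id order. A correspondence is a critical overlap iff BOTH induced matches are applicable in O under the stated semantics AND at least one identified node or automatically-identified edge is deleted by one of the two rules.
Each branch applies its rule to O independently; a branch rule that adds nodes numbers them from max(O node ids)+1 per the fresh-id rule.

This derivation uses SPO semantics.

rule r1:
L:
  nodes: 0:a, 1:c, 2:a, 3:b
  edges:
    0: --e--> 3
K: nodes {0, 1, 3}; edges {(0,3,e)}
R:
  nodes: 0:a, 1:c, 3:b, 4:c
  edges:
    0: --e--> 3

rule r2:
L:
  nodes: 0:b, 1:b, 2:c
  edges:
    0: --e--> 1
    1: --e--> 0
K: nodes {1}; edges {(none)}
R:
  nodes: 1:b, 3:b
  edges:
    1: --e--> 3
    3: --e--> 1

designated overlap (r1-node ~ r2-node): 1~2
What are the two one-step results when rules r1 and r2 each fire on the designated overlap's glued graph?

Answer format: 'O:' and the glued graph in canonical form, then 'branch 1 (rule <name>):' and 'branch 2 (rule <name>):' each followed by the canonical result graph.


O:
nodes: 0:a, 1:c, 2:a, 3:b, 4:b, 5:b
edges: (0,3,e); (4,5,e); (5,4,e)
branch 1 (rule r1):
nodes: 0:a, 1:c, 3:b, 4:b, 5:b, 6:c
edges: (0,3,e); (4,5,e); (5,4,e)
branch 2 (rule r2):
nodes: 0:a, 2:a, 3:b, 5:b, 6:b
edges: (0,3,e); (5,6,e); (6,5,e)


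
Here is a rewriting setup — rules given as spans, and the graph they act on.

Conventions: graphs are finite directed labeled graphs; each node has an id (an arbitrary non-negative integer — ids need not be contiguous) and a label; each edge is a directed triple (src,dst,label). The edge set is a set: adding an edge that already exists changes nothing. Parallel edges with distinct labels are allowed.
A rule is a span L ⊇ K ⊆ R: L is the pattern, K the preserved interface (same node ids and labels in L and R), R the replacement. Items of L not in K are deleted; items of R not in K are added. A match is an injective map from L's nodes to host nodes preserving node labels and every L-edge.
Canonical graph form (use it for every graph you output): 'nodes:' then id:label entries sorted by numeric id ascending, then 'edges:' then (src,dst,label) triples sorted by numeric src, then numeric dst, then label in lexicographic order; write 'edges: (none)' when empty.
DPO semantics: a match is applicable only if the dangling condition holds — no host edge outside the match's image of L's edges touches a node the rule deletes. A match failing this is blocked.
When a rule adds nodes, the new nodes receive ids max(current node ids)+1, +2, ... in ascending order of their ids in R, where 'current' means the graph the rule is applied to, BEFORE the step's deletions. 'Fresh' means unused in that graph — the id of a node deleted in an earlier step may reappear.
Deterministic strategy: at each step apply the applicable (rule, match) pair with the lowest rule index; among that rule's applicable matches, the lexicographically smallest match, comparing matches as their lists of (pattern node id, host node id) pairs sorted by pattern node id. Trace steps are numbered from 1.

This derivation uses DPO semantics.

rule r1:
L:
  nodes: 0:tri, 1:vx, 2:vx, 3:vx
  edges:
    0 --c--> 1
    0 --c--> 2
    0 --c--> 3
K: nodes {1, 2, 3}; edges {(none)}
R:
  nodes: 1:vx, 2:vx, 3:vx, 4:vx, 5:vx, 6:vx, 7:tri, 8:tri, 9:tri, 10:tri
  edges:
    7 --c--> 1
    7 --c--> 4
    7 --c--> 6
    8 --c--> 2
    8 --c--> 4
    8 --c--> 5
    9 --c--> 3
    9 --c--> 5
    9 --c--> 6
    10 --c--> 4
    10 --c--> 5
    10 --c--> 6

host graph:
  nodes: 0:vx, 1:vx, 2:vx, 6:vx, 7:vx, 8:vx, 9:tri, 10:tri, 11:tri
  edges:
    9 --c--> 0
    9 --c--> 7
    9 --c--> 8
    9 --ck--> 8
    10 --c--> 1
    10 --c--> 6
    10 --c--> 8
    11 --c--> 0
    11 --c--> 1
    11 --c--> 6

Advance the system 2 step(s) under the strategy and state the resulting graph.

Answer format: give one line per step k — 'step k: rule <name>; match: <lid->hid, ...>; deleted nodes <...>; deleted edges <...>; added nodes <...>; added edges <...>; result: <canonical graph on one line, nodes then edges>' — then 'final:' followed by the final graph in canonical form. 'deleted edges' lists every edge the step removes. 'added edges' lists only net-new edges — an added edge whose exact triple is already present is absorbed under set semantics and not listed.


step 1: rule r1; match: 0->10, 1->1, 2->6, 3->8; deleted nodes 10; deleted edges (10,1,c); (10,6,c); (10,8,c); added nodes 12, 13, 14, 15, 16, 17, 18; added edges (15,1,c); (15,12,c); (15,14,c); (16,6,c); (16,12,c); (16,13,c); (17,8,c); (17,13,c); (17,14,c); (18,12,c); (18,13,c); (18,14,c); result: nodes: 0:vx, 1:vx, 2:vx, 6:vx, 7:vx, 8:vx, 9:tri, 11:tri, 12:vx, 13:vx, 14:vx, 15:tri, 16:tri, 17:tri, 18:tri edges: (9,0,c); (9,7,c); (9,8,c); (9,8,ck); (11,0,c); (11,1,c); (11,6,c); (15,1,c); (15,12,c); (15,14,c); (16,6,c); (16,12,c); (16,13,c); (17,8,c); (17,13,c); (17,14,c); (18,12,c); (18,13,c); (18,14,c)
step 2: rule r1; match: 0->11, 1->0, 2->1, 3->6; deleted nodes 11; deleted edges (11,0,c); (11,1,c); (11,6,c); added nodes 19, 20, 21, 22, 23, 24, 25; added edges (22,0,c); (22,19,c); (22,21,c); (23,1,c); (23,19,c); (23,20,c); (24,6,c); (24,20,c); (24,21,c); (25,19,c); (25,20,c); (25,21,c); result: nodes: 0:vx, 1:vx, 2:vx, 6:vx, 7:vx, 8:vx, 9:tri, 12:vx, 13:vx, 14:vx, 15:tri, 16:tri, 17:tri, 18:tri, 19:vx, 20:vx, 21:vx, 22:tri, 23:tri, 24:tri, 25:tri edges: (9,0,c); (9,7,c); (9,8,c); (9,8,ck); (15,1,c); (15,12,c); (15,14,c); (16,6,c); (16,12,c); (16,13,c); (17,8,c); (17,13,c); (17,14,c); (18,12,c); (18,13,c); (18,14,c); (22,0,c); (22,19,c); (22,21,c); (23,1,c); (23,19,c); (23,20,c); (24,6,c); (24,20,c); (24,21,c); (25,19,c); (25,20,c); (25,21,c)
final:
nodes: 0:vx, 1:vx, 2:vx, 6:vx, 7:vx, 8:vx, 9:tri, 12:vx, 13:vx, 14:vx, 15:tri, 16:tri, 17:tri, 18:tri, 19:vx, 20:vx, 21:vx, 22:tri, 23:tri, 24:tri, 25:tri
edges: (9,0,c); (9,7,c); (9,8,c); (9,8,ck); (15,1,c); (15,12,c); (15,14,c); (16,6,c); (16,12,c); (16,13,c); (17,8,c); (17,13,c); (17,14,c); (18,12,c); (18,13,c); (18,14,c); (22,0,c); (22,19,c); (22,21,c); (23,1,c); (23,19,c); (23,20,c); (24,6,c); (24,20,c); (24,21,c); (25,19,c); (25,20,c); (25,21,c)


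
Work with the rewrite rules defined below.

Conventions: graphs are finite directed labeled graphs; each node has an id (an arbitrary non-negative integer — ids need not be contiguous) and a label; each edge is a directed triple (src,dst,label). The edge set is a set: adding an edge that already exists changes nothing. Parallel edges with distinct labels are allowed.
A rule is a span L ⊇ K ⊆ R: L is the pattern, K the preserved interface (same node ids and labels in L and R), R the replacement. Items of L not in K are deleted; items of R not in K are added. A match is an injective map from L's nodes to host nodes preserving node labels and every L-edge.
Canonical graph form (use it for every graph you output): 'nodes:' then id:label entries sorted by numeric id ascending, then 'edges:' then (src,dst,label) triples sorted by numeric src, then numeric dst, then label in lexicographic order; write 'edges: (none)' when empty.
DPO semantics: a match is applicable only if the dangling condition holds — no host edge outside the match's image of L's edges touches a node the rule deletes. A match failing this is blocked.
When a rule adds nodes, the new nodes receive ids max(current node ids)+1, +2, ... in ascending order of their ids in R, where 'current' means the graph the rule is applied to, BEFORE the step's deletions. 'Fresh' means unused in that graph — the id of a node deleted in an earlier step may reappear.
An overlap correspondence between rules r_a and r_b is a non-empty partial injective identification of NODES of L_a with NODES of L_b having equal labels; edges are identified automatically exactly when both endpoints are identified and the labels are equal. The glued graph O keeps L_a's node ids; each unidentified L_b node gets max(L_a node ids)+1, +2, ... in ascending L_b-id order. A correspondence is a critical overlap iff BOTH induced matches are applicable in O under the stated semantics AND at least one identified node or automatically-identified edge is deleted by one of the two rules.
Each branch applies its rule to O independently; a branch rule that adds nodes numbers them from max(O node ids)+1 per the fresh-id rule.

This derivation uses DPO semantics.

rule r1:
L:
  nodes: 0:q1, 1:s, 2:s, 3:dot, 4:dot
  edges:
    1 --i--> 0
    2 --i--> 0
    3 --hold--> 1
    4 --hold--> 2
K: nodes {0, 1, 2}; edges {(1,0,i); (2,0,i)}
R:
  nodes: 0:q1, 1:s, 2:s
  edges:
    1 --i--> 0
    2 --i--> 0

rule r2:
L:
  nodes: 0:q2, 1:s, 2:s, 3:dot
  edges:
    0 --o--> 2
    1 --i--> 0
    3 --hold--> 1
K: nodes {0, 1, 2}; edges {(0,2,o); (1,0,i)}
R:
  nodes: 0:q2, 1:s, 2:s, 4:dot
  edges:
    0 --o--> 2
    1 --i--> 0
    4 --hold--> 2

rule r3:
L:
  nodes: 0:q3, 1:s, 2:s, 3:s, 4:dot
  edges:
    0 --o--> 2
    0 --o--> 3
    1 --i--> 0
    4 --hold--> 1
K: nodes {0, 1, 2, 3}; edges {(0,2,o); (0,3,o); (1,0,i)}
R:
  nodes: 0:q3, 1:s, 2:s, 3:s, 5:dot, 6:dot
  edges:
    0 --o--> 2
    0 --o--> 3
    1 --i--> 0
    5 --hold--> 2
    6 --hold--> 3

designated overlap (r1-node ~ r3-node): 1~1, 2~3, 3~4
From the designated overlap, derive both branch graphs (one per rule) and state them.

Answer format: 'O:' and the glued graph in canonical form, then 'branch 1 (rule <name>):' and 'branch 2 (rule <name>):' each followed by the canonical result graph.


O:
nodes: 0:q1, 1:s, 2:s, 3:dot, 4:dot, 5:q3, 6:s
edges: (1,0,i); (1,5,i); (2,0,i); (3,1,hold); (4,2,hold); (5,2,o); (5,6,o)
branch 1 (rule r1):
nodes: 0:q1, 1:s, 2:s, 5:q3, 6:s
edges: (1,0,i); (1,5,i); (2,0,i); (5,2,o); (5,6,o)
branch 2 (rule r3):
nodes: 0:q1, 1:s, 2:s, 4:dot, 5:q3, 6:s, 7:dot, 8:dot
edges: (1,0,i); (1,5,i); (2,0,i); (4,2,hold); (5,2,o); (5,6,o); (7,6,hold); (8,2,hold)


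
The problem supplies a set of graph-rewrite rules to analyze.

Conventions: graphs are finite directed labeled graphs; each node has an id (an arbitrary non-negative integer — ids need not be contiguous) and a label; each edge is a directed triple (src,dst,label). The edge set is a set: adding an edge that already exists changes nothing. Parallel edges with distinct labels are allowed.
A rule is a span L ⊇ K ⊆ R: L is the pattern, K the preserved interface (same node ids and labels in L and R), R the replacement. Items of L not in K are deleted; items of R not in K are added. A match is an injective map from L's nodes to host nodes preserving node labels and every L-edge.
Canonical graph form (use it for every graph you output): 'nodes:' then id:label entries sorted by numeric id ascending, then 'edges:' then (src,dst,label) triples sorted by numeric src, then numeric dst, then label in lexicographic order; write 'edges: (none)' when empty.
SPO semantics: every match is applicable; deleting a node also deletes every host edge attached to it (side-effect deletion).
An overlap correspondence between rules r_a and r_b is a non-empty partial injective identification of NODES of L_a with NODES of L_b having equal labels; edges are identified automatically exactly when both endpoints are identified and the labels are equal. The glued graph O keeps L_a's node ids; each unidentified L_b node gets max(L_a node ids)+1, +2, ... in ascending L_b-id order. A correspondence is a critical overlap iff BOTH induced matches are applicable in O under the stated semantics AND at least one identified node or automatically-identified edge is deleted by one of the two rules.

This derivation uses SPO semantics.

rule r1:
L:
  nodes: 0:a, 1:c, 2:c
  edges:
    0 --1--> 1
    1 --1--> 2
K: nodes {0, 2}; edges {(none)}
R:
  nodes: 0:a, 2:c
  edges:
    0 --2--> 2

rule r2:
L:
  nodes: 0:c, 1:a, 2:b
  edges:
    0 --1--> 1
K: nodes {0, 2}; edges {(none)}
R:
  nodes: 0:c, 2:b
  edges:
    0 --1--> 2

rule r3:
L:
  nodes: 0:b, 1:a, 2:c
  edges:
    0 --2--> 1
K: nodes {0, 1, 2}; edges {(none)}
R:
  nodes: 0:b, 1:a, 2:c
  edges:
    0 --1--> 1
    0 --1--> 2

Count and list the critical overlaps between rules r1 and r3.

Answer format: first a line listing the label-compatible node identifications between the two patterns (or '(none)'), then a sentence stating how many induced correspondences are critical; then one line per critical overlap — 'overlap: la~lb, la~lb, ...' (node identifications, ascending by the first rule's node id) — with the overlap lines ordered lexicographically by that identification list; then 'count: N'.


label-compatible node identifications between L(r1) and L(r3): 0~1, 1~2, 2~2
2 of the induced correspondences are critical overlaps of r1 and r3.
overlap: 0~1, 1~2
overlap: 1~2
count: 2


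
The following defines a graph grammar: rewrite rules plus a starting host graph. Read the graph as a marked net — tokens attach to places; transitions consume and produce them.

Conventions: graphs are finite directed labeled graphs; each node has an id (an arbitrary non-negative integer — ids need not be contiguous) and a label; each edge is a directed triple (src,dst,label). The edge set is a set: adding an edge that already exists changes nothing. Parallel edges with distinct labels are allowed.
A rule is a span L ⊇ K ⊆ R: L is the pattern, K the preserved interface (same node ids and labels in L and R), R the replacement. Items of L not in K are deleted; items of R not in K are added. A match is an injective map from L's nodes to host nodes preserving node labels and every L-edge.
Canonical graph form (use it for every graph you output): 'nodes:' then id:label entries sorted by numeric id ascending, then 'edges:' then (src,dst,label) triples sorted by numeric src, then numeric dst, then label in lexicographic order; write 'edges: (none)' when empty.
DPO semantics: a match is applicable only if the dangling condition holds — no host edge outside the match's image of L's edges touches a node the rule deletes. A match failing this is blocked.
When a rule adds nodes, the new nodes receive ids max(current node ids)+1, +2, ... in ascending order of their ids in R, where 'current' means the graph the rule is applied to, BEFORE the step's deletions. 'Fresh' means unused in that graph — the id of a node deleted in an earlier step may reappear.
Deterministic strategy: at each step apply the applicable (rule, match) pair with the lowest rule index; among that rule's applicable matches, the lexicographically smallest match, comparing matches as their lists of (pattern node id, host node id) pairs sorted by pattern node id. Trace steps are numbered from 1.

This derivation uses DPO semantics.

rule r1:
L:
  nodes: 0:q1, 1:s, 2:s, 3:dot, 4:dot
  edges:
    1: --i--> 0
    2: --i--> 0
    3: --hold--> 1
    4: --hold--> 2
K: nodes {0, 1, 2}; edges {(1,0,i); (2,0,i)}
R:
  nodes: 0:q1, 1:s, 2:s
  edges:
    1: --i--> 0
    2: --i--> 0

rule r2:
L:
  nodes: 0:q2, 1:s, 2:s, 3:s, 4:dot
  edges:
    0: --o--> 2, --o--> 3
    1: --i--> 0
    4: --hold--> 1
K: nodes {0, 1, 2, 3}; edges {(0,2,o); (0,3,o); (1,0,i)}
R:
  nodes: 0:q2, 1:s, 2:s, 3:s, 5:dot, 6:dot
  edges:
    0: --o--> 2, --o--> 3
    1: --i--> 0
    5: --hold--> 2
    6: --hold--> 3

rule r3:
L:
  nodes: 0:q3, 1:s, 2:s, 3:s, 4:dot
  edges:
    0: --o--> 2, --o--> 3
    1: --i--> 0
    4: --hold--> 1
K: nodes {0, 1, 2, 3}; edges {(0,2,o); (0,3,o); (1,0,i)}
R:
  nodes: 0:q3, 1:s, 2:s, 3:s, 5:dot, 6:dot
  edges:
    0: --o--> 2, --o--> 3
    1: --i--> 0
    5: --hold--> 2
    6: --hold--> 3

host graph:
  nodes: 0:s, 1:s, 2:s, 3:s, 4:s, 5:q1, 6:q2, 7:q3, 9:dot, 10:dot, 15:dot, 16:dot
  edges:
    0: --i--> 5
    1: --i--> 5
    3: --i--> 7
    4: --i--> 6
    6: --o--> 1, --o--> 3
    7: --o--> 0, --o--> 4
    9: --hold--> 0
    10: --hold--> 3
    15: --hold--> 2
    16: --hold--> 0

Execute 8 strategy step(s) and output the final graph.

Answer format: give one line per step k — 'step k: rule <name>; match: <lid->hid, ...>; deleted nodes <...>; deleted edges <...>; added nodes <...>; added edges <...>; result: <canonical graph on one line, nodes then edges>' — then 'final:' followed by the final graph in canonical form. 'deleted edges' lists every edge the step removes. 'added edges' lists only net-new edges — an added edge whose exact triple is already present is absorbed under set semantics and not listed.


step 1: rule r3; match: 0->7, 1->3, 2->0, 3->4, 4->10; deleted nodes 10; deleted edges (10,3,hold); added nodes 17, 18; added edges (17,0,hold); (18,4,hold); result: nodes: 0:s, 1:s, 2:s, 3:s, 4:s, 5:q1, 6:q2, 7:q3, 9:dot, 15:dot, 16:dot, 17:dot, 18:dot edges: (0,5,i); (1,5,i); (3,7,i); (4,6,i); (6,1,o); (6,3,o); (7,0,o); (7,4,o); (9,0,hold); (15,2,hold); (16,0,hold); (17,0,hold); (18,4,hold)
step 2: rule r2; match: 0->6, 1->4, 2->1, 3->3, 4->18; deleted nodes 18; deleted edges (18,4,hold); added nodes 19, 20; added edges (19,1,hold); (20,3,hold); result: nodes: 0:s, 1:s, 2:s, 3:s, 4:s, 5:q1, 6:q2, 7:q3, 9:dot, 15:dot, 16:dot, 17:dot, 19:dot, 20:dot edges: (0,5,i); (1,5,i); (3,7,i); (4,6,i); (6,1,o); (6,3,o); (7,0,o); (7,4,o); (9,0,hold); (15,2,hold); (16,0,hold); (17,0,hold); (19,1,hold); (20,3,hold)
step 3: rule r1; match: 0->5, 1->0, 2->1, 3->9, 4->19; deleted nodes 9, 19; deleted edges (9,0,hold); (19,1,hold); added nodes (none); added edges (none); result: nodes: 0:s, 1:s, 2:s, 3:s, 4:s, 5:q1, 6:q2, 7:q3, 15:dot, 16:dot, 17:dot, 20:dot edges: (0,5,i); (1,5,i); (3,7,i); (4,6,i); (6,1,o); (6,3,o); (7,0,o); (7,4,o); (15,2,hold); (16,0,hold); (17,0,hold); (20,3,hold)
step 4: rule r3; match: 0->7, 1->3, 2->0, 3->4, 4->20; deleted nodes 20; deleted edges (20,3,hold); added nodes 21, 22; added edges (21,0,hold); (22,4,hold); result: nodes: 0:s, 1:s, 2:s, 3:s, 4:s, 5:q1, 6:q2, 7:q3, 15:dot, 16:dot, 17:dot, 21:dot, 22:dot edges: (0,5,i); (1,5,i); (3,7,i); (4,6,i); (6,1,o); (6,3,o); (7,0,o); (7,4,o); (15,2,hold); (16,0,hold); (17,0,hold); (21,0,hold); (22,4,hold)
step 5: rule r2; match: 0->6, 1->4, 2->1, 3->3, 4->22; deleted nodes 22; deleted edges (22,4,hold); added nodes 23, 24; added edges (23,1,hold); (24,3,hold); result: nodes: 0:s, 1:s, 2:s, 3:s, 4:s, 5:q1, 6:q2, 7:q3, 15:dot, 16:dot, 17:dot, 21:dot, 23:dot, 24:dot edges: (0,5,i); (1,5,i); (3,7,i); (4,6,i); (6,1,o); (6,3,o); (7,0,o); (7,4,o); (15,2,hold); (16,0,hold); (17,0,hold); (21,0,hold); (23,1,hold); (24,3,hold)
step 6: rule r1; match: 0->5, 1->0, 2->1, 3->16, 4->23; deleted nodes 16, 23; deleted edges (16,0,hold); (23,1,hold); added nodes (none); added edges (none); result: nodes: 0:s, 1:s, 2:s, 3:s, 4:s, 5:q1, 6:q2, 7:q3, 15:dot, 17:dot, 21:dot, 24:dot edges: (0,5,i); (1,5,i); (3,7,i); (4,6,i); (6,1,o); (6,3,o); (7,0,o); (7,4,o); (15,2,hold); (17,0,hold); (21,0,hold); (24,3,hold)
step 7: rule r3; match: 0->7, 1->3, 2->0, 3->4, 4->24; deleted nodes 24; deleted edges (24,3,hold); added nodes 25, 26; added edges (25,0,hold); (26,4,hold); result: nodes: 0:s, 1:s, 2:s, 3:s, 4:s, 5:q1, 6:q2, 7:q3, 15:dot, 17:dot, 21:dot, 25:dot, 26:dot edges: (0,5,i); (1,5,i); (3,7,i); (4,6,i); (6,1,o); (6,3,o); (7,0,o); (7,4,o); (15,2,hold); (17,0,hold); (21,0,hold); (25,0,hold); (26,4,hold)
step 8: rule r2; match: 0->6, 1->4, 2->1, 3->3, 4->26; deleted nodes 26; deleted edges (26,4,hold); added nodes 27, 28; added edges (27,1,hold); (28,3,hold); result: nodes: 0:s, 1:s, 2:s, 3:s, 4:s, 5:q1, 6:q2, 7:q3, 15:dot, 17:dot, 21:dot, 25:dot, 27:dot, 28:dot edges: (0,5,i); (1,5,i); (3,7,i); (4,6,i); (6,1,o); (6,3,o); (7,0,o); (7,4,o); (15,2,hold); (17,0,hold); (21,0,hold); (25,0,hold); (27,1,hold); (28,3,hold)
final:
nodes: 0:s, 1:s, 2:s, 3:s, 4:s, 5:q1, 6:q2, 7:q3, 15:dot, 17:dot, 21:dot, 25:dot, 27:dot, 28:dot
edges: (0,5,i); (1,5,i); (3,7,i); (4,6,i); (6,1,o); (6,3,o); (7,0,o); (7,4,o); (15,2,hold); (17,0,hold); (21,0,hold); (25,0,hold); (27,1,hold); (28,3,hold)
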